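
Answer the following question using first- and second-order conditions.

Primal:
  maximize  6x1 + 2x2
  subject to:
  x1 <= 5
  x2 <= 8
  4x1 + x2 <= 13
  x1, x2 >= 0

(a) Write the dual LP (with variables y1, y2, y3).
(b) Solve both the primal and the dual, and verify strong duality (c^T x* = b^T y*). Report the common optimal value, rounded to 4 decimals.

The standard primal-dual pair for 'max c^T x s.t. A x <= b, x >= 0' is:
  Dual:  min b^T y  s.t.  A^T y >= c,  y >= 0.

So the dual LP is:
  minimize  5y1 + 8y2 + 13y3
  subject to:
    y1 + 4y3 >= 6
    y2 + y3 >= 2
    y1, y2, y3 >= 0

Solving the primal: x* = (1.25, 8).
  primal value c^T x* = 23.5.
Solving the dual: y* = (0, 0.5, 1.5).
  dual value b^T y* = 23.5.
Strong duality: c^T x* = b^T y*. Confirmed.

23.5


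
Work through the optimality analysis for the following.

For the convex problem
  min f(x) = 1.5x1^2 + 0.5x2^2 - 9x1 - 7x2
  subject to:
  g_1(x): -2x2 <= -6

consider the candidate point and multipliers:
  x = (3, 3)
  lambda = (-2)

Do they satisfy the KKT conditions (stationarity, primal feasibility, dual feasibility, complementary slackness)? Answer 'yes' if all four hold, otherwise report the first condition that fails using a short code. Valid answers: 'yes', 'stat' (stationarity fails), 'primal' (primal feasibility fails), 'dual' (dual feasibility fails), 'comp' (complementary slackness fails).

Gradient of f: grad f(x) = Q x + c = (0, -4)
Constraint values g_i(x) = a_i^T x - b_i:
  g_1((3, 3)) = 0
Stationarity residual: grad f(x) + sum_i lambda_i a_i = (0, 0)
  -> stationarity OK
Primal feasibility (all g_i <= 0): OK
Dual feasibility (all lambda_i >= 0): FAILS
Complementary slackness (lambda_i * g_i(x) = 0 for all i): OK

Verdict: the first failing condition is dual_feasibility -> dual.

dual


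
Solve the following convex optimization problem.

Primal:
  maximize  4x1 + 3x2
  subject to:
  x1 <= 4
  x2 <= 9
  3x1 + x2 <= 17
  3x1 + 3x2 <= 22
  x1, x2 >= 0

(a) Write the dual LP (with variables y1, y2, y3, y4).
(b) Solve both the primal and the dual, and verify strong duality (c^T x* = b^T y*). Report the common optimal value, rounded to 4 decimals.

The standard primal-dual pair for 'max c^T x s.t. A x <= b, x >= 0' is:
  Dual:  min b^T y  s.t.  A^T y >= c,  y >= 0.

So the dual LP is:
  minimize  4y1 + 9y2 + 17y3 + 22y4
  subject to:
    y1 + 3y3 + 3y4 >= 4
    y2 + y3 + 3y4 >= 3
    y1, y2, y3, y4 >= 0

Solving the primal: x* = (4, 3.3333).
  primal value c^T x* = 26.
Solving the dual: y* = (1, 0, 0, 1).
  dual value b^T y* = 26.
Strong duality: c^T x* = b^T y*. Confirmed.

26


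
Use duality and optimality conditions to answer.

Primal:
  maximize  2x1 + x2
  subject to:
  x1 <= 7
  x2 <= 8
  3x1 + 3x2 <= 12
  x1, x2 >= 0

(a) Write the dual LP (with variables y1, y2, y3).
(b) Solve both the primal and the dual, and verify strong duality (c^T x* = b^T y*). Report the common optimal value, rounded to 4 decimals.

The standard primal-dual pair for 'max c^T x s.t. A x <= b, x >= 0' is:
  Dual:  min b^T y  s.t.  A^T y >= c,  y >= 0.

So the dual LP is:
  minimize  7y1 + 8y2 + 12y3
  subject to:
    y1 + 3y3 >= 2
    y2 + 3y3 >= 1
    y1, y2, y3 >= 0

Solving the primal: x* = (4, 0).
  primal value c^T x* = 8.
Solving the dual: y* = (0, 0, 0.6667).
  dual value b^T y* = 8.
Strong duality: c^T x* = b^T y*. Confirmed.

8


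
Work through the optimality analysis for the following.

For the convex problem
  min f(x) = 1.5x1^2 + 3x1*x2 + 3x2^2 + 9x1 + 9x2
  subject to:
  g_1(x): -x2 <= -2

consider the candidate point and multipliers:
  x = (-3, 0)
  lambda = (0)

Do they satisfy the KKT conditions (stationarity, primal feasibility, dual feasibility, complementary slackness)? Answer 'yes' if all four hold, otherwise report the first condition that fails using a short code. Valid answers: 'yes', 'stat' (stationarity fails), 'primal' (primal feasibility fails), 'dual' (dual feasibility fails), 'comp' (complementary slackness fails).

Gradient of f: grad f(x) = Q x + c = (0, 0)
Constraint values g_i(x) = a_i^T x - b_i:
  g_1((-3, 0)) = 2
Stationarity residual: grad f(x) + sum_i lambda_i a_i = (0, 0)
  -> stationarity OK
Primal feasibility (all g_i <= 0): FAILS
Dual feasibility (all lambda_i >= 0): OK
Complementary slackness (lambda_i * g_i(x) = 0 for all i): OK

Verdict: the first failing condition is primal_feasibility -> primal.

primal


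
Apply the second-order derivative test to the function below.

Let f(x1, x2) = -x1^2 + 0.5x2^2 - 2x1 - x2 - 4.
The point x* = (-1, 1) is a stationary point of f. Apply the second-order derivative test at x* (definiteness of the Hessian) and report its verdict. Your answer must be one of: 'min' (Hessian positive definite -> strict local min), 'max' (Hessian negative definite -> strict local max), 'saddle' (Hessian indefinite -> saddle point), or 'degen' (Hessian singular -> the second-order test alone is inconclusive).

Compute the Hessian H = grad^2 f:
  H = [[-2, 0], [0, 1]]
Verify stationarity: grad f(x*) = H x* + g = (0, 0).
Eigenvalues of H: -2, 1.
Eigenvalues have mixed signs, so H is indefinite -> x* is a saddle point.

saddle


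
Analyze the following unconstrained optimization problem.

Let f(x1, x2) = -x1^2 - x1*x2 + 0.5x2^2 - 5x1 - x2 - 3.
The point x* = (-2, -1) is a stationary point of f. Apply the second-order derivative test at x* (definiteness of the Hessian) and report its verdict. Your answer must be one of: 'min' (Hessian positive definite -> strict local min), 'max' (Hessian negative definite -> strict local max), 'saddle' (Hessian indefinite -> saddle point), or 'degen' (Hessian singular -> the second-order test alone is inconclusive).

Compute the Hessian H = grad^2 f:
  H = [[-2, -1], [-1, 1]]
Verify stationarity: grad f(x*) = H x* + g = (0, 0).
Eigenvalues of H: -2.3028, 1.3028.
Eigenvalues have mixed signs, so H is indefinite -> x* is a saddle point.

saddle


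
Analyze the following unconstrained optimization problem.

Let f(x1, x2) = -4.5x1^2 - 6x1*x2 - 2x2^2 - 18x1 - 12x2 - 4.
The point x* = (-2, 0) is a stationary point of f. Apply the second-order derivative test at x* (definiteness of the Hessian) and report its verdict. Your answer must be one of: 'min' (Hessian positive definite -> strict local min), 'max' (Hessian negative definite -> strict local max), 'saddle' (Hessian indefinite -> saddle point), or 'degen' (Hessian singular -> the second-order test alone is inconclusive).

Compute the Hessian H = grad^2 f:
  H = [[-9, -6], [-6, -4]]
Verify stationarity: grad f(x*) = H x* + g = (0, 0).
Eigenvalues of H: -13, 0.
H has a zero eigenvalue (singular; negative semidefinite but not definite), so H is neither positive definite, negative definite, nor indefinite. The second-order test alone is inconclusive -> degen.
(Indeed, f is constant along the null direction of H through x*, so x* is not a strict local extremum.)

degen


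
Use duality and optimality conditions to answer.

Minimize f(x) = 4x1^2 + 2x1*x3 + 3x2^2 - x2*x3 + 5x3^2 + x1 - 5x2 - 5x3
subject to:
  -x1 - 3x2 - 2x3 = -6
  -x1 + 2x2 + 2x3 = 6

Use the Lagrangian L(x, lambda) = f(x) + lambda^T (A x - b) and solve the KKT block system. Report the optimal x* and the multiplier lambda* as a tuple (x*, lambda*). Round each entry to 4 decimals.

Form the Lagrangian:
  L(x, lambda) = (1/2) x^T Q x + c^T x + lambda^T (A x - b)
Stationarity (grad_x L = 0): Q x + c + A^T lambda = 0.
Primal feasibility: A x = b.

This gives the KKT block system:
  [ Q   A^T ] [ x     ]   [-c ]
  [ A    0  ] [ lambda ] = [ b ]

Solving the linear system:
  x*      = (-0.7467, 1.4934, 1.1332)
  lambda* = (-0.5175, -2.19)
  f(x*)   = -1.9225

x* = (-0.7467, 1.4934, 1.1332), lambda* = (-0.5175, -2.19)


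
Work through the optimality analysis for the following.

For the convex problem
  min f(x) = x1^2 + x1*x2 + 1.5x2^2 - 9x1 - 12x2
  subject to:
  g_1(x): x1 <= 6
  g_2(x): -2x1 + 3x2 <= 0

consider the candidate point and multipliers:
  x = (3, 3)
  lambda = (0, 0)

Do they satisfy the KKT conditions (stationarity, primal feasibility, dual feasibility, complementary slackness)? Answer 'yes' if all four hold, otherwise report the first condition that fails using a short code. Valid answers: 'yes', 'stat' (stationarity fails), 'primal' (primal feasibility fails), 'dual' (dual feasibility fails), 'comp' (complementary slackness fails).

Gradient of f: grad f(x) = Q x + c = (0, 0)
Constraint values g_i(x) = a_i^T x - b_i:
  g_1((3, 3)) = -3
  g_2((3, 3)) = 3
Stationarity residual: grad f(x) + sum_i lambda_i a_i = (0, 0)
  -> stationarity OK
Primal feasibility (all g_i <= 0): FAILS
Dual feasibility (all lambda_i >= 0): OK
Complementary slackness (lambda_i * g_i(x) = 0 for all i): OK

Verdict: the first failing condition is primal_feasibility -> primal.

primal


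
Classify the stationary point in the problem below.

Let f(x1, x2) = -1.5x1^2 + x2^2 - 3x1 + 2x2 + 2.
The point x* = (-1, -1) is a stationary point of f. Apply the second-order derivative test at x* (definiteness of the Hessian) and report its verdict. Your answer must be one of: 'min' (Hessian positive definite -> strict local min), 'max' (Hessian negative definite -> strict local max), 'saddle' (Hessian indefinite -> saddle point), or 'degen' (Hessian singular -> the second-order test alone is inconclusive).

Compute the Hessian H = grad^2 f:
  H = [[-3, 0], [0, 2]]
Verify stationarity: grad f(x*) = H x* + g = (0, 0).
Eigenvalues of H: -3, 2.
Eigenvalues have mixed signs, so H is indefinite -> x* is a saddle point.

saddle


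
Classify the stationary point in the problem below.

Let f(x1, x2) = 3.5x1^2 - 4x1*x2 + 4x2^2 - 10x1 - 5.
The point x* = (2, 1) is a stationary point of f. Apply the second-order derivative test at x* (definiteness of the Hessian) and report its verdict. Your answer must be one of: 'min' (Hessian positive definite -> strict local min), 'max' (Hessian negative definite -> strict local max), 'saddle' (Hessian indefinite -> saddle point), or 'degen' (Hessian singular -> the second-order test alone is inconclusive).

Compute the Hessian H = grad^2 f:
  H = [[7, -4], [-4, 8]]
Verify stationarity: grad f(x*) = H x* + g = (0, 0).
Eigenvalues of H: 3.4689, 11.5311.
Both eigenvalues > 0, so H is positive definite -> x* is a strict local min.

min


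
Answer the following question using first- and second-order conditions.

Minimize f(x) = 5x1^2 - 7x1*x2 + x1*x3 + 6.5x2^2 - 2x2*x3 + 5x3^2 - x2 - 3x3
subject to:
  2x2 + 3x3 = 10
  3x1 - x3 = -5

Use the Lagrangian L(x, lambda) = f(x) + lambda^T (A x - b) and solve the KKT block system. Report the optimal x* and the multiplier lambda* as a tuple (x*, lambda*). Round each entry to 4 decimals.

Form the Lagrangian:
  L(x, lambda) = (1/2) x^T Q x + c^T x + lambda^T (A x - b)
Stationarity (grad_x L = 0): Q x + c + A^T lambda = 0.
Primal feasibility: A x = b.

This gives the KKT block system:
  [ Q   A^T ] [ x     ]   [-c ]
  [ A    0  ] [ lambda ] = [ b ]

Solving the linear system:
  x*      = (-0.7697, 0.9635, 2.691)
  lambda* = (-5.7656, 3.9167)
  f(x*)   = 34.1013

x* = (-0.7697, 0.9635, 2.691), lambda* = (-5.7656, 3.9167)


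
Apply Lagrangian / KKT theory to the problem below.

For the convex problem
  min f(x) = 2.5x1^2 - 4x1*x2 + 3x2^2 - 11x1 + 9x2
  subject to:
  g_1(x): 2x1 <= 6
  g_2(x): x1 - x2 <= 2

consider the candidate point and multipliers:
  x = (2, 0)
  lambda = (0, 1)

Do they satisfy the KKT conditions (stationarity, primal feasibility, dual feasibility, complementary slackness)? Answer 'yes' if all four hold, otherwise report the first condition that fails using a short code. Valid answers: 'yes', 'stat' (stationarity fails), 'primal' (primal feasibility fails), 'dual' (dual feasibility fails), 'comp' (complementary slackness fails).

Gradient of f: grad f(x) = Q x + c = (-1, 1)
Constraint values g_i(x) = a_i^T x - b_i:
  g_1((2, 0)) = -2
  g_2((2, 0)) = 0
Stationarity residual: grad f(x) + sum_i lambda_i a_i = (0, 0)
  -> stationarity OK
Primal feasibility (all g_i <= 0): OK
Dual feasibility (all lambda_i >= 0): OK
Complementary slackness (lambda_i * g_i(x) = 0 for all i): OK

Verdict: yes, KKT holds.

yes


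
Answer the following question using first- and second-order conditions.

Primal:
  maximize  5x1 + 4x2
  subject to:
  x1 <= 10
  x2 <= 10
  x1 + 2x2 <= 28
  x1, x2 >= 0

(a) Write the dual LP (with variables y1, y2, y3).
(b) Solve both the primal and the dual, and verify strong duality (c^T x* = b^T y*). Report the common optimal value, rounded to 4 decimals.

The standard primal-dual pair for 'max c^T x s.t. A x <= b, x >= 0' is:
  Dual:  min b^T y  s.t.  A^T y >= c,  y >= 0.

So the dual LP is:
  minimize  10y1 + 10y2 + 28y3
  subject to:
    y1 + y3 >= 5
    y2 + 2y3 >= 4
    y1, y2, y3 >= 0

Solving the primal: x* = (10, 9).
  primal value c^T x* = 86.
Solving the dual: y* = (3, 0, 2).
  dual value b^T y* = 86.
Strong duality: c^T x* = b^T y*. Confirmed.

86


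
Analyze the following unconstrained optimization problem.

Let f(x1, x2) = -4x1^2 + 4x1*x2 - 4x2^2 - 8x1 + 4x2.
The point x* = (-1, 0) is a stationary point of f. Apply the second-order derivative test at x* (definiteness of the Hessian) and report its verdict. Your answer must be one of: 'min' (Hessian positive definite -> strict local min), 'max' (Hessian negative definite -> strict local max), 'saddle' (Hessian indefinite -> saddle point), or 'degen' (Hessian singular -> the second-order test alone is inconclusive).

Compute the Hessian H = grad^2 f:
  H = [[-8, 4], [4, -8]]
Verify stationarity: grad f(x*) = H x* + g = (0, 0).
Eigenvalues of H: -12, -4.
Both eigenvalues < 0, so H is negative definite -> x* is a strict local max.

max


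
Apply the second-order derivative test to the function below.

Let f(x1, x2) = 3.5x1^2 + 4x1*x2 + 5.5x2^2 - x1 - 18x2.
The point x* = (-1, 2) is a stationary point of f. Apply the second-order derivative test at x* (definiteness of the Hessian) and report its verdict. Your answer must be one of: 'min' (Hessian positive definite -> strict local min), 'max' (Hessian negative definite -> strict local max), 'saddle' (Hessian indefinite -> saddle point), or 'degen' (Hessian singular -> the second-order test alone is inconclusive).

Compute the Hessian H = grad^2 f:
  H = [[7, 4], [4, 11]]
Verify stationarity: grad f(x*) = H x* + g = (0, 0).
Eigenvalues of H: 4.5279, 13.4721.
Both eigenvalues > 0, so H is positive definite -> x* is a strict local min.

min


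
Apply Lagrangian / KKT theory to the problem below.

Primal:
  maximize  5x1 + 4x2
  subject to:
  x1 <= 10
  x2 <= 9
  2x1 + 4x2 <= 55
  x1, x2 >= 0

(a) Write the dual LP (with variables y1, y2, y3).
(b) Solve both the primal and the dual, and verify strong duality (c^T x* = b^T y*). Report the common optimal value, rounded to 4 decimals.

The standard primal-dual pair for 'max c^T x s.t. A x <= b, x >= 0' is:
  Dual:  min b^T y  s.t.  A^T y >= c,  y >= 0.

So the dual LP is:
  minimize  10y1 + 9y2 + 55y3
  subject to:
    y1 + 2y3 >= 5
    y2 + 4y3 >= 4
    y1, y2, y3 >= 0

Solving the primal: x* = (10, 8.75).
  primal value c^T x* = 85.
Solving the dual: y* = (3, 0, 1).
  dual value b^T y* = 85.
Strong duality: c^T x* = b^T y*. Confirmed.

85


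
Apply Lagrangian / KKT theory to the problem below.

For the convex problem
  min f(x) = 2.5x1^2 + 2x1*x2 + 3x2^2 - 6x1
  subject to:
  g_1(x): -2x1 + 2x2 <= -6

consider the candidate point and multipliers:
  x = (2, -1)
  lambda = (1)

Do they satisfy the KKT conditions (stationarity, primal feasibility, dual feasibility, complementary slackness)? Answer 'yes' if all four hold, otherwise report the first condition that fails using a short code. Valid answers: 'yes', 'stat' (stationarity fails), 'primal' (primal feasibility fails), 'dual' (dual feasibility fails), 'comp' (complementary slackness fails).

Gradient of f: grad f(x) = Q x + c = (2, -2)
Constraint values g_i(x) = a_i^T x - b_i:
  g_1((2, -1)) = 0
Stationarity residual: grad f(x) + sum_i lambda_i a_i = (0, 0)
  -> stationarity OK
Primal feasibility (all g_i <= 0): OK
Dual feasibility (all lambda_i >= 0): OK
Complementary slackness (lambda_i * g_i(x) = 0 for all i): OK

Verdict: yes, KKT holds.

yes


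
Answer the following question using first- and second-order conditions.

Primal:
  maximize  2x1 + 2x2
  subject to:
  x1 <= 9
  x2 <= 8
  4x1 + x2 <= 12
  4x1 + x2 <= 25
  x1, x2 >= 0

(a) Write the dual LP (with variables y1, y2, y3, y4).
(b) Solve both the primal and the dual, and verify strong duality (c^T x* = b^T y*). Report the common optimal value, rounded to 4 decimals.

The standard primal-dual pair for 'max c^T x s.t. A x <= b, x >= 0' is:
  Dual:  min b^T y  s.t.  A^T y >= c,  y >= 0.

So the dual LP is:
  minimize  9y1 + 8y2 + 12y3 + 25y4
  subject to:
    y1 + 4y3 + 4y4 >= 2
    y2 + y3 + y4 >= 2
    y1, y2, y3, y4 >= 0

Solving the primal: x* = (1, 8).
  primal value c^T x* = 18.
Solving the dual: y* = (0, 1.5, 0.5, 0).
  dual value b^T y* = 18.
Strong duality: c^T x* = b^T y*. Confirmed.

18


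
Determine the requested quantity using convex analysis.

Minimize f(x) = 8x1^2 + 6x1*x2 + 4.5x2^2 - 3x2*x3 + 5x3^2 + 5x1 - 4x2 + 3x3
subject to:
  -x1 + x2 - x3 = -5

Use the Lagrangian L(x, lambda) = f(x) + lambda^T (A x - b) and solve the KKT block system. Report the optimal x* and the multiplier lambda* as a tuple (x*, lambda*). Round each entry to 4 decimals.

Form the Lagrangian:
  L(x, lambda) = (1/2) x^T Q x + c^T x + lambda^T (A x - b)
Stationarity (grad_x L = 0): Q x + c + A^T lambda = 0.
Primal feasibility: A x = b.

This gives the KKT block system:
  [ Q   A^T ] [ x     ]   [-c ]
  [ A    0  ] [ lambda ] = [ b ]

Solving the linear system:
  x*      = (1.7507, -2.4807, 0.7685)
  lambda* = (18.1276)
  f(x*)   = 55.8101

x* = (1.7507, -2.4807, 0.7685), lambda* = (18.1276)


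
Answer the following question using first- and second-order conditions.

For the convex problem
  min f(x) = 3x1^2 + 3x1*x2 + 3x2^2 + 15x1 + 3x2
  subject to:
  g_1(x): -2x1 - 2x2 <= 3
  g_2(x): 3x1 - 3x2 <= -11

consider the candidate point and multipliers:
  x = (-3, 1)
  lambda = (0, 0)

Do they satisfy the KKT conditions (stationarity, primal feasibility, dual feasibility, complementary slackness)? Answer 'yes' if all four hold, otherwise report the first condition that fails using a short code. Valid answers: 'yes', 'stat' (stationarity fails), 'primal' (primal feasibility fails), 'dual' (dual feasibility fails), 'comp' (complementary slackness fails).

Gradient of f: grad f(x) = Q x + c = (0, 0)
Constraint values g_i(x) = a_i^T x - b_i:
  g_1((-3, 1)) = 1
  g_2((-3, 1)) = -1
Stationarity residual: grad f(x) + sum_i lambda_i a_i = (0, 0)
  -> stationarity OK
Primal feasibility (all g_i <= 0): FAILS
Dual feasibility (all lambda_i >= 0): OK
Complementary slackness (lambda_i * g_i(x) = 0 for all i): OK

Verdict: the first failing condition is primal_feasibility -> primal.

primal


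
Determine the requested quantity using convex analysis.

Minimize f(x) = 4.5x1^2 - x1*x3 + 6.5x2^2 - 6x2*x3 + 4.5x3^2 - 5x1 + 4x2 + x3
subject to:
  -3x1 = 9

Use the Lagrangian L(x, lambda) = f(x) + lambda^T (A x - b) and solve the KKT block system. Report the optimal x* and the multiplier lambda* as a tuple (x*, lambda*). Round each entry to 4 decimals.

Form the Lagrangian:
  L(x, lambda) = (1/2) x^T Q x + c^T x + lambda^T (A x - b)
Stationarity (grad_x L = 0): Q x + c + A^T lambda = 0.
Primal feasibility: A x = b.

This gives the KKT block system:
  [ Q   A^T ] [ x     ]   [-c ]
  [ A    0  ] [ lambda ] = [ b ]

Solving the linear system:
  x*      = (-3, -0.7407, -0.9383)
  lambda* = (-10.3539)
  f(x*)   = 52.142

x* = (-3, -0.7407, -0.9383), lambda* = (-10.3539)


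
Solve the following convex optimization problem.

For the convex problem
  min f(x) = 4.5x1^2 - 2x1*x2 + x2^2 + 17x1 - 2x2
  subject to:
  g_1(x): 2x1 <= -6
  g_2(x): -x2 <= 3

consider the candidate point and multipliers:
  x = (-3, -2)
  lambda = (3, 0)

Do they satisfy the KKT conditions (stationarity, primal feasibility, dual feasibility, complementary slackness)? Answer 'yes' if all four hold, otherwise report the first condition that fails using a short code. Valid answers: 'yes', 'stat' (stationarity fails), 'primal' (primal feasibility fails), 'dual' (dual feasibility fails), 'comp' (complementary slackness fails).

Gradient of f: grad f(x) = Q x + c = (-6, 0)
Constraint values g_i(x) = a_i^T x - b_i:
  g_1((-3, -2)) = 0
  g_2((-3, -2)) = -1
Stationarity residual: grad f(x) + sum_i lambda_i a_i = (0, 0)
  -> stationarity OK
Primal feasibility (all g_i <= 0): OK
Dual feasibility (all lambda_i >= 0): OK
Complementary slackness (lambda_i * g_i(x) = 0 for all i): OK

Verdict: yes, KKT holds.

yes


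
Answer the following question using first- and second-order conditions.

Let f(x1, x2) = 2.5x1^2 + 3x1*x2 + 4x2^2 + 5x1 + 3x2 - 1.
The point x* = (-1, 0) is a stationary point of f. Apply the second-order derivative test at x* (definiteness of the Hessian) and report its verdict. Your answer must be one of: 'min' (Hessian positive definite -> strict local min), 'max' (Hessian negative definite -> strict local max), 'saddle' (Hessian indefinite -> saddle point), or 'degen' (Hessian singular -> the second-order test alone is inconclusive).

Compute the Hessian H = grad^2 f:
  H = [[5, 3], [3, 8]]
Verify stationarity: grad f(x*) = H x* + g = (0, 0).
Eigenvalues of H: 3.1459, 9.8541.
Both eigenvalues > 0, so H is positive definite -> x* is a strict local min.

min


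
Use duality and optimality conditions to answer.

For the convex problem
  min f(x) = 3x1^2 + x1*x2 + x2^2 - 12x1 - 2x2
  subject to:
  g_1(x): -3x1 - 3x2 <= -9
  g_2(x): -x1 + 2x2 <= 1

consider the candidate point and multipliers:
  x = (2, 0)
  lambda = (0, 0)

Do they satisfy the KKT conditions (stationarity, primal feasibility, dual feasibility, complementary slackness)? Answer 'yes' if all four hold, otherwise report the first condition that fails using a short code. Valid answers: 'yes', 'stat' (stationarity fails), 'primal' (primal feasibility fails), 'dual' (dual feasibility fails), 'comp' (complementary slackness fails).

Gradient of f: grad f(x) = Q x + c = (0, 0)
Constraint values g_i(x) = a_i^T x - b_i:
  g_1((2, 0)) = 3
  g_2((2, 0)) = -3
Stationarity residual: grad f(x) + sum_i lambda_i a_i = (0, 0)
  -> stationarity OK
Primal feasibility (all g_i <= 0): FAILS
Dual feasibility (all lambda_i >= 0): OK
Complementary slackness (lambda_i * g_i(x) = 0 for all i): OK

Verdict: the first failing condition is primal_feasibility -> primal.

primal


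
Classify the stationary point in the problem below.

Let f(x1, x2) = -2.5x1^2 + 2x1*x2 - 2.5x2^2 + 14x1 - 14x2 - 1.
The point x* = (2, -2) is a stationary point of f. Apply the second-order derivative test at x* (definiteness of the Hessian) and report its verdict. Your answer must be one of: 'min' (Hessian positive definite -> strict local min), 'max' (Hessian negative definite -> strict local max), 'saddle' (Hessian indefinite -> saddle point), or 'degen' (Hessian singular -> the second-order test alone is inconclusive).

Compute the Hessian H = grad^2 f:
  H = [[-5, 2], [2, -5]]
Verify stationarity: grad f(x*) = H x* + g = (0, 0).
Eigenvalues of H: -7, -3.
Both eigenvalues < 0, so H is negative definite -> x* is a strict local max.

max


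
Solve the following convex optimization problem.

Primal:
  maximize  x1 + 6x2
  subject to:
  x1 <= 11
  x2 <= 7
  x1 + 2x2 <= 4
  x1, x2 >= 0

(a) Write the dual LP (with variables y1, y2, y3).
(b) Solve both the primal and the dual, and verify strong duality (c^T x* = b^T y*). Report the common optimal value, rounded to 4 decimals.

The standard primal-dual pair for 'max c^T x s.t. A x <= b, x >= 0' is:
  Dual:  min b^T y  s.t.  A^T y >= c,  y >= 0.

So the dual LP is:
  minimize  11y1 + 7y2 + 4y3
  subject to:
    y1 + y3 >= 1
    y2 + 2y3 >= 6
    y1, y2, y3 >= 0

Solving the primal: x* = (0, 2).
  primal value c^T x* = 12.
Solving the dual: y* = (0, 0, 3).
  dual value b^T y* = 12.
Strong duality: c^T x* = b^T y*. Confirmed.

12


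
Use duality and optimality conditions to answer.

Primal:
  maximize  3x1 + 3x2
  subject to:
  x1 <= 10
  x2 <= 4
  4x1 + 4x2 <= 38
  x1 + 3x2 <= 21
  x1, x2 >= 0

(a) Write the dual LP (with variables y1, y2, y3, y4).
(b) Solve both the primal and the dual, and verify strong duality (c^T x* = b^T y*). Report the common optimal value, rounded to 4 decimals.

The standard primal-dual pair for 'max c^T x s.t. A x <= b, x >= 0' is:
  Dual:  min b^T y  s.t.  A^T y >= c,  y >= 0.

So the dual LP is:
  minimize  10y1 + 4y2 + 38y3 + 21y4
  subject to:
    y1 + 4y3 + y4 >= 3
    y2 + 4y3 + 3y4 >= 3
    y1, y2, y3, y4 >= 0

Solving the primal: x* = (9.5, 0).
  primal value c^T x* = 28.5.
Solving the dual: y* = (0, 0, 0.75, 0).
  dual value b^T y* = 28.5.
Strong duality: c^T x* = b^T y*. Confirmed.

28.5


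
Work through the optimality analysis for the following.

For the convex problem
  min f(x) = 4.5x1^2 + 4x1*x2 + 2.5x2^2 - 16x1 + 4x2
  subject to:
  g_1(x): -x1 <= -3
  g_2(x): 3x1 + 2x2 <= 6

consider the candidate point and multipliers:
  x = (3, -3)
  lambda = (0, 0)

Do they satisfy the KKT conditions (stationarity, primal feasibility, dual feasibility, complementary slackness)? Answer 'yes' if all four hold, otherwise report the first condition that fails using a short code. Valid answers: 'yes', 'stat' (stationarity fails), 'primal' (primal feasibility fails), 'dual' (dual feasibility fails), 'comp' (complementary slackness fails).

Gradient of f: grad f(x) = Q x + c = (-1, 1)
Constraint values g_i(x) = a_i^T x - b_i:
  g_1((3, -3)) = 0
  g_2((3, -3)) = -3
Stationarity residual: grad f(x) + sum_i lambda_i a_i = (-1, 1)
  -> stationarity FAILS
Primal feasibility (all g_i <= 0): OK
Dual feasibility (all lambda_i >= 0): OK
Complementary slackness (lambda_i * g_i(x) = 0 for all i): OK

Verdict: the first failing condition is stationarity -> stat.

stat


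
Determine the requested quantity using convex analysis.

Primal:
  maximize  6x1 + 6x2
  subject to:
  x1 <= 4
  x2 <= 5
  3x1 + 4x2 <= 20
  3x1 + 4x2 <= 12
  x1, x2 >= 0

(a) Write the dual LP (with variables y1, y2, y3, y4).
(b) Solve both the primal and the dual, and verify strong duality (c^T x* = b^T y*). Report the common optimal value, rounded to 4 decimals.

The standard primal-dual pair for 'max c^T x s.t. A x <= b, x >= 0' is:
  Dual:  min b^T y  s.t.  A^T y >= c,  y >= 0.

So the dual LP is:
  minimize  4y1 + 5y2 + 20y3 + 12y4
  subject to:
    y1 + 3y3 + 3y4 >= 6
    y2 + 4y3 + 4y4 >= 6
    y1, y2, y3, y4 >= 0

Solving the primal: x* = (4, 0).
  primal value c^T x* = 24.
Solving the dual: y* = (1.5, 0, 0, 1.5).
  dual value b^T y* = 24.
Strong duality: c^T x* = b^T y*. Confirmed.

24


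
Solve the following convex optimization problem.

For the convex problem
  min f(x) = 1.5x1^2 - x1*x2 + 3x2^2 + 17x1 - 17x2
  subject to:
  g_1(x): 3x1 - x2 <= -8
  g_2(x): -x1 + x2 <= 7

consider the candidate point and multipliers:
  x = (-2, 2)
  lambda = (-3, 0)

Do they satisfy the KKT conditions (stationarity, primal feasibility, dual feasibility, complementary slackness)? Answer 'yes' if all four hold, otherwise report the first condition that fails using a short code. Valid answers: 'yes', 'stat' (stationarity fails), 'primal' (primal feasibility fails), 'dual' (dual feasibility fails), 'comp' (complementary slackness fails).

Gradient of f: grad f(x) = Q x + c = (9, -3)
Constraint values g_i(x) = a_i^T x - b_i:
  g_1((-2, 2)) = 0
  g_2((-2, 2)) = -3
Stationarity residual: grad f(x) + sum_i lambda_i a_i = (0, 0)
  -> stationarity OK
Primal feasibility (all g_i <= 0): OK
Dual feasibility (all lambda_i >= 0): FAILS
Complementary slackness (lambda_i * g_i(x) = 0 for all i): OK

Verdict: the first failing condition is dual_feasibility -> dual.

dual


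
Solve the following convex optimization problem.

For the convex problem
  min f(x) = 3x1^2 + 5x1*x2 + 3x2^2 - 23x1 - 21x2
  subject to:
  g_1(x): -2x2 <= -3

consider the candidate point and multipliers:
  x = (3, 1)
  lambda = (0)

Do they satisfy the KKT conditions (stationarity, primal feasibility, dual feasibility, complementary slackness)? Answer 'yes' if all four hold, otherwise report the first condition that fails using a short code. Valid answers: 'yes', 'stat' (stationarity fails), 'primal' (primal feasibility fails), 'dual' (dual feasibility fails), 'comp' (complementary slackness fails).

Gradient of f: grad f(x) = Q x + c = (0, 0)
Constraint values g_i(x) = a_i^T x - b_i:
  g_1((3, 1)) = 1
Stationarity residual: grad f(x) + sum_i lambda_i a_i = (0, 0)
  -> stationarity OK
Primal feasibility (all g_i <= 0): FAILS
Dual feasibility (all lambda_i >= 0): OK
Complementary slackness (lambda_i * g_i(x) = 0 for all i): OK

Verdict: the first failing condition is primal_feasibility -> primal.

primal


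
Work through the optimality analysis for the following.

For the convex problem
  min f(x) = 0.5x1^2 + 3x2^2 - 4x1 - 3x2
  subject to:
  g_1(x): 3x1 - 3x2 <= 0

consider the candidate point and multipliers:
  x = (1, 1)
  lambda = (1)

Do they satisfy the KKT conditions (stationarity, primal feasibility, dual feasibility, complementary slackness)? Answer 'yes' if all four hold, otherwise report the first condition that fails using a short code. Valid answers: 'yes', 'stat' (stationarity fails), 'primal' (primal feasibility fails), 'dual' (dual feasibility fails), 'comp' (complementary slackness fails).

Gradient of f: grad f(x) = Q x + c = (-3, 3)
Constraint values g_i(x) = a_i^T x - b_i:
  g_1((1, 1)) = 0
Stationarity residual: grad f(x) + sum_i lambda_i a_i = (0, 0)
  -> stationarity OK
Primal feasibility (all g_i <= 0): OK
Dual feasibility (all lambda_i >= 0): OK
Complementary slackness (lambda_i * g_i(x) = 0 for all i): OK

Verdict: yes, KKT holds.

yes


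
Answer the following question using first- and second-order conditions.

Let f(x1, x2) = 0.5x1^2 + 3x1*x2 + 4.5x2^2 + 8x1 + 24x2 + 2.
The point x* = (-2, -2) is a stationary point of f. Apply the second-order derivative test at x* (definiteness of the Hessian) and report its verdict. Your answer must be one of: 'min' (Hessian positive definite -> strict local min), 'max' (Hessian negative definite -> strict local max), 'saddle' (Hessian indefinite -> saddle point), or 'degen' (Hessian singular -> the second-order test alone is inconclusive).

Compute the Hessian H = grad^2 f:
  H = [[1, 3], [3, 9]]
Verify stationarity: grad f(x*) = H x* + g = (0, 0).
Eigenvalues of H: 0, 10.
H has a zero eigenvalue (singular; positive semidefinite but not definite), so H is neither positive definite, negative definite, nor indefinite. The second-order test alone is inconclusive -> degen.
(Indeed, f is constant along the null direction of H through x*, so x* is not a strict local extremum.)

degen


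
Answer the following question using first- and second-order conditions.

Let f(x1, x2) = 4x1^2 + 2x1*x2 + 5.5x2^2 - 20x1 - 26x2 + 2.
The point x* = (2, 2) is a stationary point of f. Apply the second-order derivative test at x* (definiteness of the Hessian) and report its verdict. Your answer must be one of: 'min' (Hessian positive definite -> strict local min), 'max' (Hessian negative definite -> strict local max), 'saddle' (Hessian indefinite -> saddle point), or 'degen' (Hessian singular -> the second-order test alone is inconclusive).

Compute the Hessian H = grad^2 f:
  H = [[8, 2], [2, 11]]
Verify stationarity: grad f(x*) = H x* + g = (0, 0).
Eigenvalues of H: 7, 12.
Both eigenvalues > 0, so H is positive definite -> x* is a strict local min.

min


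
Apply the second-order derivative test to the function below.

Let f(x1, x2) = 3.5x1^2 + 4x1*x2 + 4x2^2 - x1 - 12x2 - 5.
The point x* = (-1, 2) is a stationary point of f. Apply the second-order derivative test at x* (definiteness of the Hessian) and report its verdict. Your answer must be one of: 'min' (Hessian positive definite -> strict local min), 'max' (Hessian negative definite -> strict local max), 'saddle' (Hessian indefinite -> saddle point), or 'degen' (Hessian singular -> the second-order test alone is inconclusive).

Compute the Hessian H = grad^2 f:
  H = [[7, 4], [4, 8]]
Verify stationarity: grad f(x*) = H x* + g = (0, 0).
Eigenvalues of H: 3.4689, 11.5311.
Both eigenvalues > 0, so H is positive definite -> x* is a strict local min.

min


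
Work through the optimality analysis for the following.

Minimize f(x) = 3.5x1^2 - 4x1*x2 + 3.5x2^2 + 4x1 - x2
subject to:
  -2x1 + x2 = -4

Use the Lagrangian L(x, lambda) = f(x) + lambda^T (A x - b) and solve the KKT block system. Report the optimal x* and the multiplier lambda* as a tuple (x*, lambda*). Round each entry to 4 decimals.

Form the Lagrangian:
  L(x, lambda) = (1/2) x^T Q x + c^T x + lambda^T (A x - b)
Stationarity (grad_x L = 0): Q x + c + A^T lambda = 0.
Primal feasibility: A x = b.

This gives the KKT block system:
  [ Q   A^T ] [ x     ]   [-c ]
  [ A    0  ] [ lambda ] = [ b ]

Solving the linear system:
  x*      = (2, 0)
  lambda* = (9)
  f(x*)   = 22

x* = (2, 0), lambda* = (9)


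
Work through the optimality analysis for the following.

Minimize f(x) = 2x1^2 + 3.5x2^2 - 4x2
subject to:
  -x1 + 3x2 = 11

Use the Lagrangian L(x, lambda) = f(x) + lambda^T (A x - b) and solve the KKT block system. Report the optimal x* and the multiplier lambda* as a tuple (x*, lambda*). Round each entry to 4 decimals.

Form the Lagrangian:
  L(x, lambda) = (1/2) x^T Q x + c^T x + lambda^T (A x - b)
Stationarity (grad_x L = 0): Q x + c + A^T lambda = 0.
Primal feasibility: A x = b.

This gives the KKT block system:
  [ Q   A^T ] [ x     ]   [-c ]
  [ A    0  ] [ lambda ] = [ b ]

Solving the linear system:
  x*      = (-1.5116, 3.1628)
  lambda* = (-6.0465)
  f(x*)   = 26.9302

x* = (-1.5116, 3.1628), lambda* = (-6.0465)


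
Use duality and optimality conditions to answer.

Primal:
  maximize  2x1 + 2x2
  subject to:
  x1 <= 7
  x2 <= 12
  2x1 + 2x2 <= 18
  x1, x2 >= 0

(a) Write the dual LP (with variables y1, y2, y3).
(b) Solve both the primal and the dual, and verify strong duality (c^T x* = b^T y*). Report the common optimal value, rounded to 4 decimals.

The standard primal-dual pair for 'max c^T x s.t. A x <= b, x >= 0' is:
  Dual:  min b^T y  s.t.  A^T y >= c,  y >= 0.

So the dual LP is:
  minimize  7y1 + 12y2 + 18y3
  subject to:
    y1 + 2y3 >= 2
    y2 + 2y3 >= 2
    y1, y2, y3 >= 0

Solving the primal: x* = (0, 9).
  primal value c^T x* = 18.
Solving the dual: y* = (0, 0, 1).
  dual value b^T y* = 18.
Strong duality: c^T x* = b^T y*. Confirmed.

18


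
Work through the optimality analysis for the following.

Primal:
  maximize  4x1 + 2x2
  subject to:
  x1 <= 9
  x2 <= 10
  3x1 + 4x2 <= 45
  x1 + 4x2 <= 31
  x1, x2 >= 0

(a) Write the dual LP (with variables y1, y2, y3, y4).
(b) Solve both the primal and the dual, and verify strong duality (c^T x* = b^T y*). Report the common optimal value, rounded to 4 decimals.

The standard primal-dual pair for 'max c^T x s.t. A x <= b, x >= 0' is:
  Dual:  min b^T y  s.t.  A^T y >= c,  y >= 0.

So the dual LP is:
  minimize  9y1 + 10y2 + 45y3 + 31y4
  subject to:
    y1 + 3y3 + y4 >= 4
    y2 + 4y3 + 4y4 >= 2
    y1, y2, y3, y4 >= 0

Solving the primal: x* = (9, 4.5).
  primal value c^T x* = 45.
Solving the dual: y* = (2.5, 0, 0.5, 0).
  dual value b^T y* = 45.
Strong duality: c^T x* = b^T y*. Confirmed.

45


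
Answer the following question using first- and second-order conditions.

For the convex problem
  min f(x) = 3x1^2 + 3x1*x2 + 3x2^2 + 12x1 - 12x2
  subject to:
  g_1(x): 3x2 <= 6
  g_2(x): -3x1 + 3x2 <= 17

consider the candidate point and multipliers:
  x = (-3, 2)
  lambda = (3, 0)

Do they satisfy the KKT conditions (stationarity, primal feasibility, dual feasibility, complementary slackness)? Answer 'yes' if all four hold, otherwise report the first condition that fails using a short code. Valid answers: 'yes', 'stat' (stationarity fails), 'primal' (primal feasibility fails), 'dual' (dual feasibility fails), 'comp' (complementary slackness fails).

Gradient of f: grad f(x) = Q x + c = (0, -9)
Constraint values g_i(x) = a_i^T x - b_i:
  g_1((-3, 2)) = 0
  g_2((-3, 2)) = -2
Stationarity residual: grad f(x) + sum_i lambda_i a_i = (0, 0)
  -> stationarity OK
Primal feasibility (all g_i <= 0): OK
Dual feasibility (all lambda_i >= 0): OK
Complementary slackness (lambda_i * g_i(x) = 0 for all i): OK

Verdict: yes, KKT holds.

yes


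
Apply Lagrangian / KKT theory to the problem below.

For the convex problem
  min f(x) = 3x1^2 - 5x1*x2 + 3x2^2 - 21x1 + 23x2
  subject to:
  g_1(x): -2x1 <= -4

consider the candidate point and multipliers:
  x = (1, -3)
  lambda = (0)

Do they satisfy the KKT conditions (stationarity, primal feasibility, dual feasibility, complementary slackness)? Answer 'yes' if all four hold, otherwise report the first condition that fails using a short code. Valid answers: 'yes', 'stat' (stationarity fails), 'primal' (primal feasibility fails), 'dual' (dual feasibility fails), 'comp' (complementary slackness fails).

Gradient of f: grad f(x) = Q x + c = (0, 0)
Constraint values g_i(x) = a_i^T x - b_i:
  g_1((1, -3)) = 2
Stationarity residual: grad f(x) + sum_i lambda_i a_i = (0, 0)
  -> stationarity OK
Primal feasibility (all g_i <= 0): FAILS
Dual feasibility (all lambda_i >= 0): OK
Complementary slackness (lambda_i * g_i(x) = 0 for all i): OK

Verdict: the first failing condition is primal_feasibility -> primal.

primal


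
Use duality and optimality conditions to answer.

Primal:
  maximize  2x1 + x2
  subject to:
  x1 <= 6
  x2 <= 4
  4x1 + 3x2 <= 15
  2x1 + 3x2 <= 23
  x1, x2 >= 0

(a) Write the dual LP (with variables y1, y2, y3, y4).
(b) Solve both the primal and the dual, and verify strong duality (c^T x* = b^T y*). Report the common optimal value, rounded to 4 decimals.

The standard primal-dual pair for 'max c^T x s.t. A x <= b, x >= 0' is:
  Dual:  min b^T y  s.t.  A^T y >= c,  y >= 0.

So the dual LP is:
  minimize  6y1 + 4y2 + 15y3 + 23y4
  subject to:
    y1 + 4y3 + 2y4 >= 2
    y2 + 3y3 + 3y4 >= 1
    y1, y2, y3, y4 >= 0

Solving the primal: x* = (3.75, 0).
  primal value c^T x* = 7.5.
Solving the dual: y* = (0, 0, 0.5, 0).
  dual value b^T y* = 7.5.
Strong duality: c^T x* = b^T y*. Confirmed.

7.5


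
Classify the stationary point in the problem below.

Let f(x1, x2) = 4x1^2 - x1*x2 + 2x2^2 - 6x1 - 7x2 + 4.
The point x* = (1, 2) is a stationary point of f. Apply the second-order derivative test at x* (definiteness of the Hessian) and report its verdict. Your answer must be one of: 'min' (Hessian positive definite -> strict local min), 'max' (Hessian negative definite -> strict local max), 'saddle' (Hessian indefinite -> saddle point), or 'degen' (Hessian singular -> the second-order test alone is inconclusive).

Compute the Hessian H = grad^2 f:
  H = [[8, -1], [-1, 4]]
Verify stationarity: grad f(x*) = H x* + g = (0, 0).
Eigenvalues of H: 3.7639, 8.2361.
Both eigenvalues > 0, so H is positive definite -> x* is a strict local min.

min


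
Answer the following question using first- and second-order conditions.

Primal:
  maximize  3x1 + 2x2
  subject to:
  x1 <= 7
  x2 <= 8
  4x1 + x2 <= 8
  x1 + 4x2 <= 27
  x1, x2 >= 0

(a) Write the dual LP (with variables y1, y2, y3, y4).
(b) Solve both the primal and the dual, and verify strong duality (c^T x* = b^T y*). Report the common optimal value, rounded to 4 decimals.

The standard primal-dual pair for 'max c^T x s.t. A x <= b, x >= 0' is:
  Dual:  min b^T y  s.t.  A^T y >= c,  y >= 0.

So the dual LP is:
  minimize  7y1 + 8y2 + 8y3 + 27y4
  subject to:
    y1 + 4y3 + y4 >= 3
    y2 + y3 + 4y4 >= 2
    y1, y2, y3, y4 >= 0

Solving the primal: x* = (0.3333, 6.6667).
  primal value c^T x* = 14.3333.
Solving the dual: y* = (0, 0, 0.6667, 0.3333).
  dual value b^T y* = 14.3333.
Strong duality: c^T x* = b^T y*. Confirmed.

14.3333


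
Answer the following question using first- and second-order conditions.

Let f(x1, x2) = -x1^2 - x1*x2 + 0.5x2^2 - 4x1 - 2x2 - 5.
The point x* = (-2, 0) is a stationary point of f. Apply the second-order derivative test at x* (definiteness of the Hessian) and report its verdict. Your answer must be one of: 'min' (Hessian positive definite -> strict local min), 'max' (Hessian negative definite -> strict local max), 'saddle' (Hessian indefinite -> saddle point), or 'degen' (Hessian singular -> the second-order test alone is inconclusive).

Compute the Hessian H = grad^2 f:
  H = [[-2, -1], [-1, 1]]
Verify stationarity: grad f(x*) = H x* + g = (0, 0).
Eigenvalues of H: -2.3028, 1.3028.
Eigenvalues have mixed signs, so H is indefinite -> x* is a saddle point.

saddle
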